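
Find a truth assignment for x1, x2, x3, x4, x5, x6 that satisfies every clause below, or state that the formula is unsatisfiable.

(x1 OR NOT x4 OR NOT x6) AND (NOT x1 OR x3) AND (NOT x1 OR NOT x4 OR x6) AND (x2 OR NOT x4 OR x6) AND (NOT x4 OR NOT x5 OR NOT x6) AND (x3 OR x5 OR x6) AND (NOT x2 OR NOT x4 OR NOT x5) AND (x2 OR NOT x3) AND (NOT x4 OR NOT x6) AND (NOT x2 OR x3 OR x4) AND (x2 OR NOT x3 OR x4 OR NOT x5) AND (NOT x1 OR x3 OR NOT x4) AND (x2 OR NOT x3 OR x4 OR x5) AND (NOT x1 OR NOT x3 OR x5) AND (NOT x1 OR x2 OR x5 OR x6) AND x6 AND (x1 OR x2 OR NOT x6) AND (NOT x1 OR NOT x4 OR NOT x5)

x1=T, x2=T, x3=T, x4=F, x5=T, x6=T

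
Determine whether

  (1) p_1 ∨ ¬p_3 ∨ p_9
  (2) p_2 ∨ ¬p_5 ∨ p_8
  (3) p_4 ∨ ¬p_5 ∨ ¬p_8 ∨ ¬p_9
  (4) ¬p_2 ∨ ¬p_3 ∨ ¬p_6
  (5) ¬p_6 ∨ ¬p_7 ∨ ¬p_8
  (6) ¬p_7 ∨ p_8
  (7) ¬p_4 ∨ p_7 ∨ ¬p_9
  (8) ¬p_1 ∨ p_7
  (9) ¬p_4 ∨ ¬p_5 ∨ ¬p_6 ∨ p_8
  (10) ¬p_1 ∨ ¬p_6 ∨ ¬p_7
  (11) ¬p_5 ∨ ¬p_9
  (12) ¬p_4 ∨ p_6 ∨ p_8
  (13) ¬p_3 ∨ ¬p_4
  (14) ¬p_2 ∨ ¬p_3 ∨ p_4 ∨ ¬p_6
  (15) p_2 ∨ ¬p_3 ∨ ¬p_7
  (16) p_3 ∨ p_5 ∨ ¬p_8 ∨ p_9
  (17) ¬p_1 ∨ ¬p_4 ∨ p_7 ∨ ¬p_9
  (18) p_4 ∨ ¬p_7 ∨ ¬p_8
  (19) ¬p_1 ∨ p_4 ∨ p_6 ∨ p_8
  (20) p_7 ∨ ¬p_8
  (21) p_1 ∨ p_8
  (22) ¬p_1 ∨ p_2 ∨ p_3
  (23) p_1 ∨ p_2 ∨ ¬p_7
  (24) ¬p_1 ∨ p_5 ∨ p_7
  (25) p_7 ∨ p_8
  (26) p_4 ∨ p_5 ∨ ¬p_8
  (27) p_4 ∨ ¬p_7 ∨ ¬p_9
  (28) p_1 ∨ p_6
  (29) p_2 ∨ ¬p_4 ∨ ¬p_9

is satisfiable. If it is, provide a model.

Try p_1 = False:
  (p_1 ∨ p_8) forces p_8 = True.
  (p_7 ∨ ¬p_8) forces p_7 = True.
  (¬p_6 ∨ ¬p_7 ∨ ¬p_8) forces p_6 = False.
  clause (p_1 ∨ p_6) is falsified — backtrack.
So p_1 = True.
  then (¬p_1 ∨ p_7) forces p_7 = True.
  then (¬p_1 ∨ ¬p_6 ∨ ¬p_7) forces p_6 = False.
  then (¬p_7 ∨ p_8) forces p_8 = True.
  then (p_4 ∨ ¬p_7 ∨ ¬p_8) forces p_4 = True.
  then (¬p_3 ∨ ¬p_4) forces p_3 = False.
  then (¬p_1 ∨ p_2 ∨ p_3) forces p_2 = True.
Set p_5 = True.
  then (¬p_5 ∨ ¬p_9) forces p_9 = False.
All clauses satisfied.

p_1 = True, p_2 = True, p_3 = False, p_4 = True, p_5 = True, p_6 = False, p_7 = True, p_8 = True, p_9 = False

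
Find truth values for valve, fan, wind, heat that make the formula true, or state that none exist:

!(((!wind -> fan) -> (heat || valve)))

valve = False, fan = True, wind = False, heat = False

  !(((!wind -> fan) -> (heat || valve))) = True
    (!wind -> fan) -> (heat || valve) = False
      !wind -> fan = True
        !wind = True
      heat || valve = False
The formula evaluates to True.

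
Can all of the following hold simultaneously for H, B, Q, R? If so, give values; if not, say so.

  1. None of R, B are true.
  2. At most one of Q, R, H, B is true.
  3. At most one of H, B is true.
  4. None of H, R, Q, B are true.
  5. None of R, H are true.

H = False, B = False, Q = False, R = False

  (1) {R, B}: 0 true — none ✓
  (2) {Q, R, H, B}: 0 true — at most one ✓
  (3) {H, B}: 0 true — at most one ✓
  (4) {H, R, Q, B}: 0 true — none ✓
  (5) {R, H}: 0 true — none ✓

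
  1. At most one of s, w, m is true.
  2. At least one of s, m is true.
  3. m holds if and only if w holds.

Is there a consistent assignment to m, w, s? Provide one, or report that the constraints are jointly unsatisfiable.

m = False, w = False, s = True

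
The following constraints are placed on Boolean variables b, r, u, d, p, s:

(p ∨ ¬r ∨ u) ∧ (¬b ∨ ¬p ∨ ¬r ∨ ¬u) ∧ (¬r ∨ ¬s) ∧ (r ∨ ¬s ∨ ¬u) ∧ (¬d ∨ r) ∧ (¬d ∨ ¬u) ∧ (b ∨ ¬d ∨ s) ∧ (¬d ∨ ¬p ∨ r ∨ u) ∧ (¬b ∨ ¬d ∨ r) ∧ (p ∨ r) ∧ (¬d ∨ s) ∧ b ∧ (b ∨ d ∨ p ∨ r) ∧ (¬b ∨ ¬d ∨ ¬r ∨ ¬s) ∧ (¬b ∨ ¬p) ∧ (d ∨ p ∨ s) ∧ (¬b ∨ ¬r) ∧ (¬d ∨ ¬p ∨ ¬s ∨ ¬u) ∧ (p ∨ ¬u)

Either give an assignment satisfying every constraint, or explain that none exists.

Case b = True:
  (¬b ∨ ¬p) forces p = False.
  (p ∨ r) forces r = True.
  Clause (¬b ∨ ¬r) is falsified — contradiction.
Case b = False:
  Clause (b) is falsified — contradiction.
Both cases fail, so the formula is unsatisfiable.

Unsatisfiable — no assignment works.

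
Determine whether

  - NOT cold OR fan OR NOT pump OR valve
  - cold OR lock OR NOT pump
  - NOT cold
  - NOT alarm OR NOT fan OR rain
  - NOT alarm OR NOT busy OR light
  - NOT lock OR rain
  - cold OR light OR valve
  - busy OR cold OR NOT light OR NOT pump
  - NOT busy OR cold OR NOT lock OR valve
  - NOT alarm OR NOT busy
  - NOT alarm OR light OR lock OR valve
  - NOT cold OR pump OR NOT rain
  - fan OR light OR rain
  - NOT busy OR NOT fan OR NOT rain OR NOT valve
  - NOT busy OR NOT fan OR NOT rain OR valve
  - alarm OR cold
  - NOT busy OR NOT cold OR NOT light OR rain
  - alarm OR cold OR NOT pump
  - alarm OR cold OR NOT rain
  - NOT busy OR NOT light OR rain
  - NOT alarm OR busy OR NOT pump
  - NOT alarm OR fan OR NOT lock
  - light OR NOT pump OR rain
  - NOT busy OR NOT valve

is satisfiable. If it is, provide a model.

Unit clause (NOT cold) forces cold = False.
In (alarm OR cold) only alarm is left, so alarm = True.
In (NOT alarm OR NOT busy) only NOT busy is left, so busy = False.
In (NOT alarm OR busy OR NOT pump) only NOT pump is left, so pump = False.
Set light = True.
Set rain = True.
Set lock = True.
  then (NOT alarm OR fan OR NOT lock) forces fan = True.
Set valve = True.
All clauses satisfied.

light = True, rain = True, alarm = True, cold = False, lock = True, pump = False, busy = False, valve = True, fan = True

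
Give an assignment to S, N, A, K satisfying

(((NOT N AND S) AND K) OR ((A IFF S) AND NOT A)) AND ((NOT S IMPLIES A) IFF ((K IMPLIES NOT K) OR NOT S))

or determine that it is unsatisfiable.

UNSATISFIABLE

Case S = True: the formula simplifies to ((NOT N AND K) OR (A AND NOT A)) AND (K IMPLIES NOT K).
  K = True: the conjunct K IMPLIES NOT K becomes True IMPLIES NOT True = False.
  K = False: simplifies to A AND NOT A.
    A = True: the conjunct NOT A is False.
    A = False: the conjunct A is False.
Case S = False: the formula simplifies to (NOT A AND NOT A) AND A.
  A = True: the conjunct NOT A is False.
  A = False: the conjunct A is False.
Both cases fail — unsatisfiable.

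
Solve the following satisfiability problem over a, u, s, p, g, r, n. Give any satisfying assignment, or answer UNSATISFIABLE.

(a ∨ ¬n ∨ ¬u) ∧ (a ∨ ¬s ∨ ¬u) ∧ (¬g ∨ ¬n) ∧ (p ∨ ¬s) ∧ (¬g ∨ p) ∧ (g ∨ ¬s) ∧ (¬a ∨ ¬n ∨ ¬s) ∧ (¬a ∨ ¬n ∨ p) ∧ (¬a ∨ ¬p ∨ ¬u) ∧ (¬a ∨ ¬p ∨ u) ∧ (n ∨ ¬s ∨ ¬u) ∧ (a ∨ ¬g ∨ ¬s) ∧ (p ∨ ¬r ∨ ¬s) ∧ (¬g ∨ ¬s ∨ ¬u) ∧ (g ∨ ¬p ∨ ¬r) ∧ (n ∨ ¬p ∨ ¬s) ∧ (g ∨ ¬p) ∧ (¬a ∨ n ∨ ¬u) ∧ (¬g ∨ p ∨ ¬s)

a = False, u = True, s = False, p = False, g = False, r = True, n = False

Set a = False.
Set u = True.
  then (a ∨ ¬n ∨ ¬u) forces n = False.
  then (a ∨ ¬s ∨ ¬u) forces s = False.
Set p = False.
  then (¬g ∨ p) forces g = False.
Set r = True.
All clauses satisfied.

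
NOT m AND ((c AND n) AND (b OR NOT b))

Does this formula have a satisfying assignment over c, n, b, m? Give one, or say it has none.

c = True; n = True; b = False; m = False

  NOT m = True
  (c AND n) AND (b OR NOT b) = True
    c AND n = True
    b OR NOT b = True
      NOT b = True
Both conjuncts True, so the formula holds.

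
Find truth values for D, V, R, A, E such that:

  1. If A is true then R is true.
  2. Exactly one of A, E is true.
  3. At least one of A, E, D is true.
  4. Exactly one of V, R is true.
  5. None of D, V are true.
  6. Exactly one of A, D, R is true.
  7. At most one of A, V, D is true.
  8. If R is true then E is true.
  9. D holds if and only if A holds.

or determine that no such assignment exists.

D: False; V: False; R: True; A: False; E: True

  (1) A=F ⇒ R: vacuous ✓
  (2) {A, E}: 1 true — exactly one ✓
  (3) {A, E, D}: 1 true — at least one ✓
  (4) {V, R}: 1 true — exactly one ✓
  (5) {D, V}: 0 true — none ✓
  (6) {A, D, R}: 1 true — exactly one ✓
  (7) {A, V, D}: 0 true — at most one ✓
  (8) R=T ⇒ E: T ✓
  (9) D=F, A=F — same ✓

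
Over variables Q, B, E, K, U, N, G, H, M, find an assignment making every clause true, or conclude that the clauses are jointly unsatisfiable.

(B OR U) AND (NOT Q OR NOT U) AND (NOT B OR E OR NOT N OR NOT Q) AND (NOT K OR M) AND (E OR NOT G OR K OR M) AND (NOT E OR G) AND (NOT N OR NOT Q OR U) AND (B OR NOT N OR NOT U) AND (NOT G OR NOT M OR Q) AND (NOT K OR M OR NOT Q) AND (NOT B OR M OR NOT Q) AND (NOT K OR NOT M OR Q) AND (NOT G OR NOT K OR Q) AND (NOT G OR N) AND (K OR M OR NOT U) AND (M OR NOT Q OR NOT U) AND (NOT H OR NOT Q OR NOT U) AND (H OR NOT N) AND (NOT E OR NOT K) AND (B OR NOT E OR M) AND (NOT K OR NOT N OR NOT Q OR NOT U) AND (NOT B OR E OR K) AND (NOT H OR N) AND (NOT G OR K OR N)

Set Q = False.
Set B = True.
Try E = False:
  (NOT B OR E OR K) forces K = True.
  (NOT K OR M) forces M = True.
  clause (NOT K OR NOT M OR Q) is falsified — backtrack.
So E = True.
  then (NOT E OR G) forces G = True.
  then (NOT G OR NOT M OR Q) forces M = False.
  then (NOT G OR NOT K OR Q) forces K = False.
  then (NOT G OR N) forces N = True.
  then (K OR M OR NOT U) forces U = False.
  then (H OR NOT N) forces H = True.
All clauses satisfied.

Q = False, B = True, E = True, K = False, U = False, N = True, G = True, H = True, M = False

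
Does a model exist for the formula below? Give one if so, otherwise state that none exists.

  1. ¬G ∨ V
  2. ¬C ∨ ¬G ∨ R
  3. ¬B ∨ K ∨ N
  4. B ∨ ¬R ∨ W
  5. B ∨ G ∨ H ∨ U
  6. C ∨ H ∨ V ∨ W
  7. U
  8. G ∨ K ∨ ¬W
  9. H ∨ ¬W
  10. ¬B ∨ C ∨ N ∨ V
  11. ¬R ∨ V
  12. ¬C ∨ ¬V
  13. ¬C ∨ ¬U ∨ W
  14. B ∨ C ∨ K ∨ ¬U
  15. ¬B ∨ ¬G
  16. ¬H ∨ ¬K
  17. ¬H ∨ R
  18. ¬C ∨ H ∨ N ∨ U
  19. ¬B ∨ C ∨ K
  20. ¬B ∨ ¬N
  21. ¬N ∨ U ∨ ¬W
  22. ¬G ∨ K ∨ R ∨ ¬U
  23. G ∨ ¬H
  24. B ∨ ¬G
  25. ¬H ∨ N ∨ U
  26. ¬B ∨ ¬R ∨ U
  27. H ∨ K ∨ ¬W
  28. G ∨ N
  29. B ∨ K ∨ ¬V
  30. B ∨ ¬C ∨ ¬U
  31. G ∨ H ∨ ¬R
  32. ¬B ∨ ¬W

Unit clause (U) forces U = True.
Set W = False.
  then (¬C ∨ ¬U ∨ W) forces C = False.
Try V = False:
  (¬G ∨ V) forces G = False.
  (C ∨ H ∨ V ∨ W) forces H = True.
  clause (G ∨ ¬H) is falsified — backtrack.
So V = True.
Try N = False:
  (G ∨ N) forces G = True.
  (¬B ∨ ¬G) forces B = False.
  clause (B ∨ ¬G) is falsified — backtrack.
So N = True.
  then (¬B ∨ ¬N) forces B = False.
  then (B ∨ ¬G) forces G = False.
  then (B ∨ K ∨ ¬V) forces K = True.
  then (B ∨ ¬R ∨ W) forces R = False.
  then (¬H ∨ ¬K) forces H = False.
All clauses satisfied.

W=F, V=T, N=T, C=F, R=F, K=T, U=T, H=F, B=F, G=F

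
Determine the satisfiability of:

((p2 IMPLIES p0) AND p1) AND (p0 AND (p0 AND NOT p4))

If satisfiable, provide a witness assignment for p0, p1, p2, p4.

p0=T; p1=T; p2=T; p4=F

  (p2 IMPLIES p0) AND p1 = True
    p2 IMPLIES p0 = True
  p0 AND (p0 AND NOT p4) = True
    p0 AND NOT p4 = True
      NOT p4 = True
Both conjuncts True, so the formula holds.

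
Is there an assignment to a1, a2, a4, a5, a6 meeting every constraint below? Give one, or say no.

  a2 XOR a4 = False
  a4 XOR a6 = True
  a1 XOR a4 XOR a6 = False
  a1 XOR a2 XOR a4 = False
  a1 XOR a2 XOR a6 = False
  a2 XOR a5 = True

Adding constraints 1, 2, 3, 4 mod 2: every variable appears an even number of times on the left, so the left side is 0.
But the right sides sum to 1 (mod 2). 0 ≠ 1 — the system is inconsistent.

UNSATISFIABLE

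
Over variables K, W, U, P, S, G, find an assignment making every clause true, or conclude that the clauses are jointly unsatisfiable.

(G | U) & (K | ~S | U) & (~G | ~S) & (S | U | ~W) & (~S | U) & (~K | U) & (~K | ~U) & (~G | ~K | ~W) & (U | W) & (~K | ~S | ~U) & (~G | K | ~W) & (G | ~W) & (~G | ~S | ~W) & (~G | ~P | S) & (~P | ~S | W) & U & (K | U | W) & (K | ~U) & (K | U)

Case U = True:
  (~K | ~U) forces K = False.
  Clause (K | ~U) is falsified — contradiction.
Case U = False:
  Clause (U) is falsified — contradiction.
Both cases fail, so the formula is unsatisfiable.

No satisfying assignment exists.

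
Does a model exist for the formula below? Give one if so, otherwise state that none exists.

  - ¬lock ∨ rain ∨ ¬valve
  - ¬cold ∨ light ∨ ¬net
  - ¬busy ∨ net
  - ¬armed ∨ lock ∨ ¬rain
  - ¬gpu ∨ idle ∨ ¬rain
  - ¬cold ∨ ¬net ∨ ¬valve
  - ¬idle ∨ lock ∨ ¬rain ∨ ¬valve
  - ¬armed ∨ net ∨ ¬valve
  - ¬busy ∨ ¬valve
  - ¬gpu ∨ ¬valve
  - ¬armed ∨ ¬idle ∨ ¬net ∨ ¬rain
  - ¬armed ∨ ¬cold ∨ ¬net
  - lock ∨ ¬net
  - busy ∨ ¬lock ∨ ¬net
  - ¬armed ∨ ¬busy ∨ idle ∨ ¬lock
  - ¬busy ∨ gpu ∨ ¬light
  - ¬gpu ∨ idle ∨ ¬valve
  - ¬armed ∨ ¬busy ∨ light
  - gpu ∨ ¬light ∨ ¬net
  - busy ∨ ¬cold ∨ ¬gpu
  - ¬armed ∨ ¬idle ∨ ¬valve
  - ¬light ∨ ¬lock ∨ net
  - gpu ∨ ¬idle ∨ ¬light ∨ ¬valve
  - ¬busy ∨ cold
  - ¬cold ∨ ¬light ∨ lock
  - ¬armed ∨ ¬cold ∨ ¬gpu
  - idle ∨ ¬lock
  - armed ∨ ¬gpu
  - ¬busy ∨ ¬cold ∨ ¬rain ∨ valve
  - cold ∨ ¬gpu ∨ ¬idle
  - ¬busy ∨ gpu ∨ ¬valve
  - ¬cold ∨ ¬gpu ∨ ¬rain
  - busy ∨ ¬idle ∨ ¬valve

Set rain = True.
Set lock = False.
  then (¬armed ∨ lock ∨ ¬rain) forces armed = False.
  then (lock ∨ ¬net) forces net = False.
  then (armed ∨ ¬gpu) forces gpu = False.
  then (¬busy ∨ net) forces busy = False.
Set light = False.
Set idle = False.
Set valve = True.
Set cold = True.
All clauses satisfied.

rain = True; lock = False; busy = False; light = False; gpu = False; idle = False; armed = False; valve = True; cold = True; net = False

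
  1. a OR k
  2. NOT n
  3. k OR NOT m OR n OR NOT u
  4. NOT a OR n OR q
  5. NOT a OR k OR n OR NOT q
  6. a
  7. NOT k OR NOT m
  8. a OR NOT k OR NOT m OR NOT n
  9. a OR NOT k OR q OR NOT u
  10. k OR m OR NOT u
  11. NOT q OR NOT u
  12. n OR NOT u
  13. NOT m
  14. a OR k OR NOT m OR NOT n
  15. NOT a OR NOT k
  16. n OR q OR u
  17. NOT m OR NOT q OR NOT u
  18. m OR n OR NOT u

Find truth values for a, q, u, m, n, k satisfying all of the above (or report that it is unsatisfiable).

Case a = True:
  (NOT n) forces n = False.
  (NOT a OR n OR q) forces q = True.
  (NOT a OR k OR n OR NOT q) forces k = True.
  Clause (NOT a OR NOT k) is falsified — contradiction.
Case a = False:
  Clause (a) is falsified — contradiction.
Both cases fail, so the formula is unsatisfiable.

UNSATISFIABLE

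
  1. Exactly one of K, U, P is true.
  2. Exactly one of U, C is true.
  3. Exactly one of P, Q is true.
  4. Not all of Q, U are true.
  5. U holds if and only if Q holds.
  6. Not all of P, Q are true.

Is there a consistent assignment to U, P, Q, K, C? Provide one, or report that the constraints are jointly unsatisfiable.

U=F, P=T, Q=F, K=F, C=T

  (1) {K, U, P}: 1 true — exactly one ✓
  (2) {U, C}: 1 true — exactly one ✓
  (3) {P, Q}: 1 true — exactly one ✓
  (4) {Q, U}: 0/2 true — not all ✓
  (5) U=F, Q=F — same ✓
  (6) {P, Q}: 1/2 true — not all ✓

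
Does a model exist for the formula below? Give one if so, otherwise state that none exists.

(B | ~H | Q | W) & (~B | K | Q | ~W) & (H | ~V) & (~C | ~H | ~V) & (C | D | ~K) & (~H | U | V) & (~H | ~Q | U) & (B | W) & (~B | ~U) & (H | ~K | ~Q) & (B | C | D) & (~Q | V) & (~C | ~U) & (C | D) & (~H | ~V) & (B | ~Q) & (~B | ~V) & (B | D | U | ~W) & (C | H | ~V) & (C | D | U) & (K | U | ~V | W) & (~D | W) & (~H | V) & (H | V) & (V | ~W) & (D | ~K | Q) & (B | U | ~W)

The formula is unsatisfiable.

Case H = True:
  (~H | ~V) forces V = False.
  Clause (~H | V) is falsified — contradiction.
Case H = False:
  (H | ~V) forces V = False.
  Clause (H | V) is falsified — contradiction.
Both cases fail, so the formula is unsatisfiable.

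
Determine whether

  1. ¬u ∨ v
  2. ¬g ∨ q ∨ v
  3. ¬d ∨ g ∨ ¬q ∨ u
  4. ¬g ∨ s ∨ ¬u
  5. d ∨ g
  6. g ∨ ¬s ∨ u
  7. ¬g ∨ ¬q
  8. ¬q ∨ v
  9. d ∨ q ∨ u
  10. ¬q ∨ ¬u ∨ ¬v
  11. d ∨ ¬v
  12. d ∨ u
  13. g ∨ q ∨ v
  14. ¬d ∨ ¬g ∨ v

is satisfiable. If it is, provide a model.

Set v = True.
  then (d ∨ ¬v) forces d = True.
Set g = True.
  then (¬g ∨ ¬q) forces q = False.
Set s = False.
  then (¬g ∨ s ∨ ¬u) forces u = False.
All clauses satisfied.

v = True; g = True; d = True; s = False; q = False; u = False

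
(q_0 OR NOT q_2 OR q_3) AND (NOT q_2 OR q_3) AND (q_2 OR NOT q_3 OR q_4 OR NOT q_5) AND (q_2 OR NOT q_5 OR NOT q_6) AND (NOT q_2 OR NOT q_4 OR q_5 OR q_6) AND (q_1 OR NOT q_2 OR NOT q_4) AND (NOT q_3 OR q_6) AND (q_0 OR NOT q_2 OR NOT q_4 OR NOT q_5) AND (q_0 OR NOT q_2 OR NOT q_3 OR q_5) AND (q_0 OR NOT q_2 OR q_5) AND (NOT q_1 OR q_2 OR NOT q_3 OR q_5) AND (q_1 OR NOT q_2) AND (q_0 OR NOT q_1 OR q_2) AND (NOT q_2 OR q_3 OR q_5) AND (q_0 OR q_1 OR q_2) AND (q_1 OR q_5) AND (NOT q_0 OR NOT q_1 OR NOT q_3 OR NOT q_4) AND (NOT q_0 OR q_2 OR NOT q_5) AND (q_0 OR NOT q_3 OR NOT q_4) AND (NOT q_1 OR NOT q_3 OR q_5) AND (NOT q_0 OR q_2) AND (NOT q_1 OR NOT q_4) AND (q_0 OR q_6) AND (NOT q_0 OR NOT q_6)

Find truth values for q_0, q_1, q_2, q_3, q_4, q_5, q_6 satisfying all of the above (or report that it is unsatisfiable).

Set q_0 = False.
  then (q_0 OR q_6) forces q_6 = True.
Try q_1 = False:
  (q_1 OR NOT q_2) forces q_2 = False.
  clause (q_0 OR q_1 OR q_2) is falsified — backtrack.
So q_1 = True.
  then (q_0 OR NOT q_1 OR q_2) forces q_2 = True.
  then (NOT q_1 OR NOT q_4) forces q_4 = False.
  then (q_0 OR NOT q_2 OR q_3) forces q_3 = True.
  then (q_0 OR NOT q_2 OR NOT q_3 OR q_5) forces q_5 = True.
All clauses satisfied.

q_0=F, q_1=T, q_2=T, q_3=T, q_4=F, q_5=T, q_6=T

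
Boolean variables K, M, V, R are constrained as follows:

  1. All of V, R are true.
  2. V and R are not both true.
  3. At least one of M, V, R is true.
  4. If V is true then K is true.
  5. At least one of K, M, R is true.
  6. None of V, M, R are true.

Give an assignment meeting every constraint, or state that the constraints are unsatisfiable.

The formula is unsatisfiable.

Case V = True:
  Constraint (6) is violated (V=T) — contradiction.
Case V = False:
  Constraint (1) is violated (V=F) — contradiction.
Both cases fail — unsatisfiable.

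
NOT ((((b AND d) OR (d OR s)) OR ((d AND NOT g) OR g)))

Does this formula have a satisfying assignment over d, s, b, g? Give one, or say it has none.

d = False, s = False, b = False, g = False

  NOT ((((b AND d) OR (d OR s)) OR ((d AND NOT g) OR g))) = True
    ((b AND d) OR (d OR s)) OR ((d AND NOT g) OR g) = False
      (b AND d) OR (d OR s) = False
        b AND d = False
        d OR s = False
      (d AND NOT g) OR g = False
        d AND NOT g = False
          NOT g = True
The formula evaluates to True.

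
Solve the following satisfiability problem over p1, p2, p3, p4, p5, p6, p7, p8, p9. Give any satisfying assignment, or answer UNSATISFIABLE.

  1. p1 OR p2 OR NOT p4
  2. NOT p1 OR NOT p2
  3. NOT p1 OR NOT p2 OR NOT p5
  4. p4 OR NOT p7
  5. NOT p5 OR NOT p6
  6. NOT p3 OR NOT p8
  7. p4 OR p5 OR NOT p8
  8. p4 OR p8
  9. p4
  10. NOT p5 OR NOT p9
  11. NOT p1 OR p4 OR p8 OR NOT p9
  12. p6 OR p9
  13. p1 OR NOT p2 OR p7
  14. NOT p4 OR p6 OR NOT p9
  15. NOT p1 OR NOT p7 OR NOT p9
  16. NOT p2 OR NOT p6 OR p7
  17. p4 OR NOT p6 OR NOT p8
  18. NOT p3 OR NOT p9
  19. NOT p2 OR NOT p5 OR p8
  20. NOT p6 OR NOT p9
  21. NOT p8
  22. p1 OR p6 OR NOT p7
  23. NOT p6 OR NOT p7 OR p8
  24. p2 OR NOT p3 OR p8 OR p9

p1 = True, p2 = False, p3 = False, p4 = True, p5 = False, p6 = True, p7 = False, p8 = False, p9 = False

Unit clause (p4) forces p4 = True.
Unit clause (NOT p8) forces p8 = False.
Try p1 = False:
  (p1 OR p2 OR NOT p4) forces p2 = True.
  (p1 OR NOT p2 OR p7) forces p7 = True.
  (NOT p2 OR NOT p5 OR p8) forces p5 = False.
  (p1 OR p6 OR NOT p7) forces p6 = True.
  clause (NOT p6 OR NOT p7 OR p8) is falsified — backtrack.
So p1 = True.
  then (NOT p1 OR NOT p2) forces p2 = False.
Set p3 = False.
Try p5 = True:
  (NOT p5 OR NOT p6) forces p6 = False.
  (NOT p5 OR NOT p9) forces p9 = False.
  clause (p6 OR p9) is falsified — backtrack.
So p5 = False.
Set p6 = True.
  then (NOT p6 OR NOT p9) forces p9 = False.
  then (NOT p6 OR NOT p7 OR p8) forces p7 = False.
All clauses satisfied.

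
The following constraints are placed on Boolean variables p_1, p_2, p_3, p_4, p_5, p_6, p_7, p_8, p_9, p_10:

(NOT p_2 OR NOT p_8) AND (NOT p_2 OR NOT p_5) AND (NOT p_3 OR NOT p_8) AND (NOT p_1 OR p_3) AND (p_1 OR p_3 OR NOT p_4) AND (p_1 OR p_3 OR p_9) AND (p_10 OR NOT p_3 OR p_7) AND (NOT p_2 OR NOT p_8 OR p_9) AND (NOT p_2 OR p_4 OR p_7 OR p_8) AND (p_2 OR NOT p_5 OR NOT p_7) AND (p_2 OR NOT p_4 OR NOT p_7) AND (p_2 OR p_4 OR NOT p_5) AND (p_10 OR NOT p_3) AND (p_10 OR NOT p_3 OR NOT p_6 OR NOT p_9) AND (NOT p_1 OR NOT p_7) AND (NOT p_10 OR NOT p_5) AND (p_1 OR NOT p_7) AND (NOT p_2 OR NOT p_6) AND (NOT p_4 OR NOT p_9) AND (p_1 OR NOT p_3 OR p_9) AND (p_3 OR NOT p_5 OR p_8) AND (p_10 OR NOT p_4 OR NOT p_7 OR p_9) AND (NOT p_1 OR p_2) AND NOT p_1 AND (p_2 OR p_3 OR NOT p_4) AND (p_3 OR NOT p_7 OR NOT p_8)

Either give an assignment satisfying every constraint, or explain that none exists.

p_1 = False; p_2 = False; p_3 = True; p_4 = False; p_5 = False; p_6 = True; p_7 = False; p_8 = False; p_9 = True; p_10 = True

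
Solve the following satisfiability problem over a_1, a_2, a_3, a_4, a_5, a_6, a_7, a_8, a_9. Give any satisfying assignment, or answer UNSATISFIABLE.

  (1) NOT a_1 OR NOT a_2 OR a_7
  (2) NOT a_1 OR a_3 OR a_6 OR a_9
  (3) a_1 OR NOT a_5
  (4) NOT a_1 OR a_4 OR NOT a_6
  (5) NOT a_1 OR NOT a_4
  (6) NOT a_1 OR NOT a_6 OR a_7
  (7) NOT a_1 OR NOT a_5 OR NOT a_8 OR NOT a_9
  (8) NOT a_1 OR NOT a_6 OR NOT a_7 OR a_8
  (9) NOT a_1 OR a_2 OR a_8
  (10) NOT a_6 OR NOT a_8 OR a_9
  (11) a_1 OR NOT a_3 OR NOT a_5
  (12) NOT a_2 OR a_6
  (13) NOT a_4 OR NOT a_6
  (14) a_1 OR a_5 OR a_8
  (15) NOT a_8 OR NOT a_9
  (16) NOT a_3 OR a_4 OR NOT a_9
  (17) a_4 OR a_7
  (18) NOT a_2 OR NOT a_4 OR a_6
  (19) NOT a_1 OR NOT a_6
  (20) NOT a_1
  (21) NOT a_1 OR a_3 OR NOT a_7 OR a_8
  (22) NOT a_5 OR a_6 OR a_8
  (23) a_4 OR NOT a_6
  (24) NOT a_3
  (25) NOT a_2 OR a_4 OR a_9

Unit clause (NOT a_1) forces a_1 = False.
Unit clause (NOT a_3) forces a_3 = False.
In (a_1 OR NOT a_5) only NOT a_5 is left, so a_5 = False.
In (a_1 OR a_5 OR a_8) only a_8 is left, so a_8 = True.
In (NOT a_8 OR NOT a_9) only NOT a_9 is left, so a_9 = False.
In (NOT a_6 OR NOT a_8 OR a_9) only NOT a_6 is left, so a_6 = False.
In (NOT a_2 OR a_6) only NOT a_2 is left, so a_2 = False.
Set a_4 = True.
Set a_7 = True.
All clauses satisfied.

a_1=F, a_2=F, a_3=F, a_4=T, a_5=F, a_6=F, a_7=T, a_8=T, a_9=F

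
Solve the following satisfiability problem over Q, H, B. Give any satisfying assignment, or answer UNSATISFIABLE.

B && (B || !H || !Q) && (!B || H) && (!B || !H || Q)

Q = True, H = True, B = True

Unit clause (B) forces B = True.
In (!B || H) only H is left, so H = True.
In (!B || !H || Q) only Q is left, so Q = True.
Check each clause:
  (B): B holds.
  (B || !H || !Q): B holds.
  (!B || H): H holds.
  (!B || !H || Q): Q holds.
All clauses satisfied.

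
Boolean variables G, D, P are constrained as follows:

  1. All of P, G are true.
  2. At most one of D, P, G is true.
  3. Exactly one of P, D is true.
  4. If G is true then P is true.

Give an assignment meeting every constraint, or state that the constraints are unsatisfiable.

Case G = True:
  (1) forces P = True.
  Constraint (2) is violated (P=T, G=T) — contradiction.
Case G = False:
  Constraint (1) is violated (G=F) — contradiction.
Both cases fail — unsatisfiable.

Unsatisfiable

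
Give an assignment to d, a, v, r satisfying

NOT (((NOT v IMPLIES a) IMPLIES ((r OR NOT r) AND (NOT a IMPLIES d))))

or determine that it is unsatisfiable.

d: False, a: False, v: True, r: True

  NOT (((NOT v IMPLIES a) IMPLIES ((r OR NOT r) AND (NOT a IMPLIES d)))) = True
    (NOT v IMPLIES a) IMPLIES ((r OR NOT r) AND (NOT a IMPLIES d)) = False
      NOT v IMPLIES a = True
        NOT v = False
      (r OR NOT r) AND (NOT a IMPLIES d) = False
        r OR NOT r = True
          NOT r = False
        NOT a IMPLIES d = False
          NOT a = True
The formula evaluates to True.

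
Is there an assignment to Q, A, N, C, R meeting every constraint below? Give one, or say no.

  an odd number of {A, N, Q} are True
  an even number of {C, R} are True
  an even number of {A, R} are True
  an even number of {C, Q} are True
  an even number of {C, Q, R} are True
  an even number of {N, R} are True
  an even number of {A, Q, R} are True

Unsatisfiable — no assignment works.

Adding constraints 1, 2, 3, 5, 6 mod 2: every variable appears an even number of times on the left, so the left side is 0.
But the right sides sum to 1 (mod 2). 0 ≠ 1 — the system is inconsistent.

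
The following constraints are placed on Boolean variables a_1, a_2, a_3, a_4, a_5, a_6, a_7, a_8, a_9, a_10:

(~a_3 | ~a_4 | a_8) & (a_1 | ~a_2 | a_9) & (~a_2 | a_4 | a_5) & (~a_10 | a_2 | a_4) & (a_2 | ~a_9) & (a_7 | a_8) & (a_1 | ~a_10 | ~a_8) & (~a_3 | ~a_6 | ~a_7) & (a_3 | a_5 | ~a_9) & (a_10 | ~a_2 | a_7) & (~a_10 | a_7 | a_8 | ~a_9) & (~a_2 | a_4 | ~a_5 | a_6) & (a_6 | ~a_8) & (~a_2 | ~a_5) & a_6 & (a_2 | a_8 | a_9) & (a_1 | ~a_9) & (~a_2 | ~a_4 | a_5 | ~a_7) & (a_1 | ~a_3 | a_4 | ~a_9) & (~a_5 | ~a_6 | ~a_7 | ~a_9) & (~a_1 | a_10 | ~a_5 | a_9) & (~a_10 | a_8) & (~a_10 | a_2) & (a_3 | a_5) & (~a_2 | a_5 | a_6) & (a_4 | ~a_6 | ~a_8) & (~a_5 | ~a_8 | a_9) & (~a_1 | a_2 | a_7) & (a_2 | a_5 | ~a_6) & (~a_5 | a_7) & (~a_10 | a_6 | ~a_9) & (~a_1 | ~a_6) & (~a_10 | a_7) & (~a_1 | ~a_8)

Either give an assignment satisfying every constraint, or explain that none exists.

Case a_6 = True:
  (~a_1 | ~a_6) forces a_1 = False.
  (a_1 | ~a_9) forces a_9 = False.
  (a_1 | ~a_2 | a_9) forces a_2 = False.
  (a_2 | a_8 | a_9) forces a_8 = True.
  (a_1 | ~a_10 | ~a_8) forces a_10 = False.
  (a_4 | ~a_6 | ~a_8) forces a_4 = True.
  (~a_5 | ~a_8 | a_9) forces a_5 = False.
  Clause (a_2 | a_5 | ~a_6) is falsified — contradiction.
Case a_6 = False:
  Clause (a_6) is falsified — contradiction.
Both cases fail, so the formula is unsatisfiable.

UNSATISFIABLE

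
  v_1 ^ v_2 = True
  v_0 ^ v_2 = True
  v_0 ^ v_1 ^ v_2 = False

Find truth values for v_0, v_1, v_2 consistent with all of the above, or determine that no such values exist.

v_0: True, v_1: True, v_2: False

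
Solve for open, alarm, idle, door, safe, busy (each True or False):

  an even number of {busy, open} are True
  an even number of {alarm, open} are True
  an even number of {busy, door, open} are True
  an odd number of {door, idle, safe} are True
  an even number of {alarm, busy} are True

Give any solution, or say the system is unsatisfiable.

open = False, alarm = False, idle = True, door = False, safe = False, busy = False

{busy, open}: 0 true → even ✓
{alarm, open}: 0 true → even ✓
{busy, door, open}: 0 true → even ✓
{door, idle, safe}: 1 true → odd ✓
{alarm, busy}: 0 true → even ✓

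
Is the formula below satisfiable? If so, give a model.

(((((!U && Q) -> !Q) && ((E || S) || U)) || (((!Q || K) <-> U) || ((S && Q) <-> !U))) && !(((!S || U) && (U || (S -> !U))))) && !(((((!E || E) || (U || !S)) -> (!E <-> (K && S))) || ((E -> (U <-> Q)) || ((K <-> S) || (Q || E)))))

No satisfying assignment exists.

The conjunct !(((((!E || E) || (U || !S)) -> (!E <-> (K && S))) || ((E -> (U <-> Q)) || ((K <-> S) || (Q || E))))) is unsatisfiable on its own:
  E = True: this becomes !((!((K && S)) || True)) = False.
  E = False: this becomes !(((K && S) || True)) = False.
So the whole conjunction is unsatisfiable.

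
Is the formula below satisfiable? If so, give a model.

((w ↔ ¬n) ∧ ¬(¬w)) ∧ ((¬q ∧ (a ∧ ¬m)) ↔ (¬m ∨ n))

n = False; m = True; a = False; q = False; w = True

  (w ↔ ¬n) ∧ ¬(¬w) = True
    w ↔ ¬n = True
      ¬n = True
    ¬(¬w) = True
      ¬w = False
  (¬q ∧ (a ∧ ¬m)) ↔ (¬m ∨ n) = True
    ¬q ∧ (a ∧ ¬m) = False
      ¬q = True
      a ∧ ¬m = False
        ¬m = False
    ¬m ∨ n = False
      ¬m = False
Both conjuncts True, so the formula holds.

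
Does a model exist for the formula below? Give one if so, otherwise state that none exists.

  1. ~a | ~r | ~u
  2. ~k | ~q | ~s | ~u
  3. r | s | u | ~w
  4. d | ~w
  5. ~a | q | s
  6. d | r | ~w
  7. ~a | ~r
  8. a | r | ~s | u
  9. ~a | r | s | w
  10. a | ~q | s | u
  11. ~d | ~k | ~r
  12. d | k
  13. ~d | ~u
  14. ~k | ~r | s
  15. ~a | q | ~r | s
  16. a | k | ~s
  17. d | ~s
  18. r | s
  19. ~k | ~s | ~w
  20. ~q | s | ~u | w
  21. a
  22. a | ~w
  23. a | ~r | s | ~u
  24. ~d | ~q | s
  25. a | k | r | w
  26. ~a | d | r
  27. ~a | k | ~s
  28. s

d = True, q = False, w = False, s = True, r = False, k = True, u = False, a = True

Unit clause (a) forces a = True.
Unit clause (s) forces s = True.
In (~a | ~r) only ~r is left, so r = False.
In (d | ~s) only d is left, so d = True.
In (~a | k | ~s) only k is left, so k = True.
In (~d | ~u) only ~u is left, so u = False.
In (~k | ~s | ~w) only ~w is left, so w = False.
Set q = False.
All clauses satisfied.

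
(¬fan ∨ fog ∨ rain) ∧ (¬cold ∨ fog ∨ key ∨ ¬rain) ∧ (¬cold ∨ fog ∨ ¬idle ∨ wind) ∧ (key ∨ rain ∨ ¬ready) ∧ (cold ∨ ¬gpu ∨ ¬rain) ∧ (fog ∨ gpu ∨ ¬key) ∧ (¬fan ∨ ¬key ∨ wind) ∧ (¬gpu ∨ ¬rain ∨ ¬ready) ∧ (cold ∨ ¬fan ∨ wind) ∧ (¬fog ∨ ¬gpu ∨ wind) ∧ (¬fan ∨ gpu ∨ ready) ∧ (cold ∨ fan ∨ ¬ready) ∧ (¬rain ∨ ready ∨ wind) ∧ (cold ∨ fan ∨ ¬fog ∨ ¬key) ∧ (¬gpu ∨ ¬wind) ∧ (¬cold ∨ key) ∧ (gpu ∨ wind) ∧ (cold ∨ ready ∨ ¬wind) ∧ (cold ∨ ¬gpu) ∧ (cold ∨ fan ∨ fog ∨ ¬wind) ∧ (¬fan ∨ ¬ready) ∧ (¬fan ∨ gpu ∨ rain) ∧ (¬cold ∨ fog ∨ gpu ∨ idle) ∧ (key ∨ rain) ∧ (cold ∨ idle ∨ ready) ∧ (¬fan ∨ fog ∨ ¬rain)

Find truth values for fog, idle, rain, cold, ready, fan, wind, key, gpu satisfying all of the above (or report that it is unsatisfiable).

fog = True, idle = False, rain = False, cold = True, ready = True, fan = False, wind = True, key = True, gpu = False

Set fog = True.
Set idle = False.
Set rain = False.
  then (key ∨ rain) forces key = True.
Set cold = True.
Set ready = True.
  then (¬fan ∨ ¬ready) forces fan = False.
Try wind = False:
  (¬fog ∨ ¬gpu ∨ wind) forces gpu = False.
  clause (gpu ∨ wind) is falsified — backtrack.
So wind = True.
  then (¬gpu ∨ ¬wind) forces gpu = False.
All clauses satisfied.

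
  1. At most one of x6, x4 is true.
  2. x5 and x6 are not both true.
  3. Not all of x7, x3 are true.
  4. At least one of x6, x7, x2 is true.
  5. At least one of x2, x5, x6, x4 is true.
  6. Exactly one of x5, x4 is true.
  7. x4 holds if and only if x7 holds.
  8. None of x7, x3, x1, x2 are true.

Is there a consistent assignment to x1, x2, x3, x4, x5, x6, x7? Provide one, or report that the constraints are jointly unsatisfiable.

Case x2 = True:
  Constraint (8) is violated (x2=T) — contradiction.
Case x2 = False:
  (8) forces x7 = False.
  (4) with x7=F, x2=F forces x6 = True.
  (1) with x6=T forces x4 = False.
  (2) with x6=T forces x5 = False.
  Constraint (6) is violated (x5=F, x4=F) — contradiction.
Both cases fail — unsatisfiable.

Unsatisfiable — no assignment works.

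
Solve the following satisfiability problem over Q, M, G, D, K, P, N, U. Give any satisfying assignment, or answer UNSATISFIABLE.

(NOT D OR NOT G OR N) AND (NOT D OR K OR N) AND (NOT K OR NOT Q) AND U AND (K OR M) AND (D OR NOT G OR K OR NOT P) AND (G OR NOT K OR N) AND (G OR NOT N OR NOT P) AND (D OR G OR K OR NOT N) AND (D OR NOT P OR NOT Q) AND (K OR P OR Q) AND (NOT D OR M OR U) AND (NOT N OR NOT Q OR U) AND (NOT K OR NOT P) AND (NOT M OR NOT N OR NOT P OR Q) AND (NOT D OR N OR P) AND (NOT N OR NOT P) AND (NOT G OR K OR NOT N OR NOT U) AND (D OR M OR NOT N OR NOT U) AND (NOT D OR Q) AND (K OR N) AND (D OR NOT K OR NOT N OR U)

Q=F; M=T; G=T; D=F; K=T; P=F; N=T; U=T

Unit clause (U) forces U = True.
Set Q = False.
  then (NOT D OR Q) forces D = False.
Set M = True.
Set G = True.
Try K = False:
  (D OR NOT G OR K OR NOT P) forces P = False.
  clause (K OR P OR Q) is falsified — backtrack.
So K = True.
  then (NOT K OR NOT P) forces P = False.
Set N = True.
All clauses satisfied.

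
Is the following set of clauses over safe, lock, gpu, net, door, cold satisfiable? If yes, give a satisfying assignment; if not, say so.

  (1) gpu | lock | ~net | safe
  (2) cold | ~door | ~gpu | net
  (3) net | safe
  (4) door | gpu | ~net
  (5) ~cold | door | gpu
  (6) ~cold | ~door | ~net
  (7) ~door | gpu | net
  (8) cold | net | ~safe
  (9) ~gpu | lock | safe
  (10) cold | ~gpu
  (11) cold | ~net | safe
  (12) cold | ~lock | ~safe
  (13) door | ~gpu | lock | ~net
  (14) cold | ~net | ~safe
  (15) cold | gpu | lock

safe: False; lock: True; gpu: True; net: True; door: False; cold: True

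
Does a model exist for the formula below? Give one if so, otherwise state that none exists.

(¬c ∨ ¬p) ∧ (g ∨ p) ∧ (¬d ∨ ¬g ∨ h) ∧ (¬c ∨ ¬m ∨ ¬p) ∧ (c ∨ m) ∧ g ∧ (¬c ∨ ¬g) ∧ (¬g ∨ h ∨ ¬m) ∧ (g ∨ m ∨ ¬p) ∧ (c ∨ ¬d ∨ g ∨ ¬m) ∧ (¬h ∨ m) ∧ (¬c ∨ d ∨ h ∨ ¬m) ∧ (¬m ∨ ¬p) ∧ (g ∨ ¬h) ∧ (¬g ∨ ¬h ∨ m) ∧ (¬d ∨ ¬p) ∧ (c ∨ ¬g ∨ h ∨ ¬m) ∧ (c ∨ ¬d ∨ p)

Unit clause (g) forces g = True.
In (¬c ∨ ¬g) only ¬c is left, so c = False.
In (c ∨ m) only m is left, so m = True.
In (¬g ∨ h ∨ ¬m) only h is left, so h = True.
In (¬m ∨ ¬p) only ¬p is left, so p = False.
In (c ∨ ¬d ∨ p) only ¬d is left, so d = False.
All clauses satisfied.

p = False, g = True, c = False, h = True, d = False, m = True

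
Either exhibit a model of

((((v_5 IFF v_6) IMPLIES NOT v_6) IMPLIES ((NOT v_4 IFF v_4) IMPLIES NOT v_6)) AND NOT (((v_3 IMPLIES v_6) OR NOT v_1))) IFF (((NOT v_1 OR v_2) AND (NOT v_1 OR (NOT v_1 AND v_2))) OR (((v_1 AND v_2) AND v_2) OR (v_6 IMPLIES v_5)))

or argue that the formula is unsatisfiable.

v_1 = True; v_2 = False; v_3 = False; v_4 = True; v_5 = False; v_6 = True

  ((((v_5 IFF v_6) IMPLIES NOT v_6) IMPLIES ((NOT v_4 IFF v_4) IMPLIES NOT v_6)) AND NOT (((v_3 IMPLIES v_6) OR NOT v_1))) IFF (((NOT v_1 OR v_2) AND (NOT v_1 OR (NOT v_1 AND v_2))) OR (((v_1 AND v_2) AND v_2) OR (v_6 IMPLIES v_5))) = True
    (((v_5 IFF v_6) IMPLIES NOT v_6) IMPLIES ((NOT v_4 IFF v_4) IMPLIES NOT v_6)) AND NOT (((v_3 IMPLIES v_6) OR NOT v_1)) = False
      ((v_5 IFF v_6) IMPLIES NOT v_6) IMPLIES ((NOT v_4 IFF v_4) IMPLIES NOT v_6) = True
        (v_5 IFF v_6) IMPLIES NOT v_6 = True
          v_5 IFF v_6 = False
          NOT v_6 = False
        (NOT v_4 IFF v_4) IMPLIES NOT v_6 = True
          NOT v_4 IFF v_4 = False
            NOT v_4 = False
          NOT v_6 = False
      NOT (((v_3 IMPLIES v_6) OR NOT v_1)) = False
        (v_3 IMPLIES v_6) OR NOT v_1 = True
          v_3 IMPLIES v_6 = True
          NOT v_1 = False
    ((NOT v_1 OR v_2) AND (NOT v_1 OR (NOT v_1 AND v_2))) OR (((v_1 AND v_2) AND v_2) OR (v_6 IMPLIES v_5)) = False
      (NOT v_1 OR v_2) AND (NOT v_1 OR (NOT v_1 AND v_2)) = False
        NOT v_1 OR v_2 = False
          NOT v_1 = False
        NOT v_1 OR (NOT v_1 AND v_2) = False
          NOT v_1 = False
          NOT v_1 AND v_2 = False
            NOT v_1 = False
      ((v_1 AND v_2) AND v_2) OR (v_6 IMPLIES v_5) = False
        (v_1 AND v_2) AND v_2 = False
          v_1 AND v_2 = False
        v_6 IMPLIES v_5 = False
The formula evaluates to True.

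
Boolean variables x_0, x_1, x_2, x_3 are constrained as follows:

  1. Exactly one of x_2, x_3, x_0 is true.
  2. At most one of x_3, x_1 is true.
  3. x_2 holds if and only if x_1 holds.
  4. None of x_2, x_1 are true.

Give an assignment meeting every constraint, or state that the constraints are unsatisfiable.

x_0: True; x_1: False; x_2: False; x_3: False

  (1) {x_2, x_3, x_0}: 1 true — exactly one ✓
  (2) {x_3, x_1}: 0 true — at most one ✓
  (3) x_2=F, x_1=F — same ✓
  (4) {x_2, x_1}: 0 true — none ✓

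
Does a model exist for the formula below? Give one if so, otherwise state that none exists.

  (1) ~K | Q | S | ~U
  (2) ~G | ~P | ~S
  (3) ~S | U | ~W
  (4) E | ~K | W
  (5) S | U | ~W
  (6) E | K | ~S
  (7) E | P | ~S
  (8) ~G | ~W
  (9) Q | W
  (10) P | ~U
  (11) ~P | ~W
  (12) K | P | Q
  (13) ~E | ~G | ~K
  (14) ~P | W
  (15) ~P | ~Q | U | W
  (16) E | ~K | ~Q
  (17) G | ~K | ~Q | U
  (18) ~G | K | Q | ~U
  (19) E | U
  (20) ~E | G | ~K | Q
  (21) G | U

U=F, Q=T, P=F, G=T, S=F, W=F, K=F, E=T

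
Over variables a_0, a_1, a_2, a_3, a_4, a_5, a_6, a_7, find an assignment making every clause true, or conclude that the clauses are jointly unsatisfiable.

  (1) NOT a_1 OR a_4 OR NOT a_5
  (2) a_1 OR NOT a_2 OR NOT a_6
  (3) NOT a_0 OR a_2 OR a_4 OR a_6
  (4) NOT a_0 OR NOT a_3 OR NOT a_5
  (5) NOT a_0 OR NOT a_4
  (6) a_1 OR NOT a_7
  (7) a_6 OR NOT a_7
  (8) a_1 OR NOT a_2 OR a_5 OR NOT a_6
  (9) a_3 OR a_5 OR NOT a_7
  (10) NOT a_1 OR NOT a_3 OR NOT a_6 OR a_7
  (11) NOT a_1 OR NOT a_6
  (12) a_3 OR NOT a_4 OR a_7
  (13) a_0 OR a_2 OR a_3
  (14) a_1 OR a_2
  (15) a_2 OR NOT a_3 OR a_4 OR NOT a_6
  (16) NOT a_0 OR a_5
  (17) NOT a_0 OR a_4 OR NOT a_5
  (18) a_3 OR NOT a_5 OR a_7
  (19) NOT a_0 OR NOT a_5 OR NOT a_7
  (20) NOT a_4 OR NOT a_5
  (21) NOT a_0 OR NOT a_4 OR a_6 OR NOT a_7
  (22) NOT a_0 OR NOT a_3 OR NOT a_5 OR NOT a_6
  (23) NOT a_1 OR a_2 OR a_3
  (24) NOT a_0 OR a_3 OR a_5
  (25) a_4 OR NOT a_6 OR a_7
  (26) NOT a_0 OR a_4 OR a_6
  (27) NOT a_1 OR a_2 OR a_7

a_0: False; a_1: True; a_2: True; a_3: False; a_4: False; a_5: False; a_6: False; a_7: False

Try a_0 = True:
  (NOT a_0 OR NOT a_4) forces a_4 = False.
  (NOT a_0 OR a_5) forces a_5 = True.
  clause (NOT a_0 OR a_4 OR NOT a_5) is falsified — backtrack.
So a_0 = False.
Set a_1 = True.
  then (NOT a_1 OR NOT a_6) forces a_6 = False.
  then (a_6 OR NOT a_7) forces a_7 = False.
  then (NOT a_1 OR a_2 OR a_7) forces a_2 = True.
Set a_3 = False.
  then (a_3 OR NOT a_4 OR a_7) forces a_4 = False.
  then (a_3 OR NOT a_5 OR a_7) forces a_5 = False.
All clauses satisfied.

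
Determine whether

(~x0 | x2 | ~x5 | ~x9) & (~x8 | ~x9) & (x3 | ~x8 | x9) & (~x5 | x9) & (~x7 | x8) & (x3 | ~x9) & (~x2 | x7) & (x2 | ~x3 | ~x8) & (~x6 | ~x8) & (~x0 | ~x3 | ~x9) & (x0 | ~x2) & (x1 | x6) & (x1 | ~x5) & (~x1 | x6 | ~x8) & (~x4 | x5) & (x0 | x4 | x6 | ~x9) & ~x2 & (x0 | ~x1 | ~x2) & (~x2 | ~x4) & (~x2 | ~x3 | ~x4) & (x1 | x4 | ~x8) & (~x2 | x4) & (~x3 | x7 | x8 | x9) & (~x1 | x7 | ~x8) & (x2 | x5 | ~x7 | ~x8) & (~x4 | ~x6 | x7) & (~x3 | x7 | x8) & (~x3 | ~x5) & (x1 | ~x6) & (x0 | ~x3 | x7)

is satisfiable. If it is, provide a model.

Unit clause (~x2) forces x2 = False.
Set x0 = True.
Set x1 = True.
Try x3 = True:
  (x2 | ~x3 | ~x8) forces x8 = False.
  (~x7 | x8) forces x7 = False.
  clause (~x3 | x7 | x8) is falsified — backtrack.
So x3 = False.
  then (x3 | ~x9) forces x9 = False.
  then (x3 | ~x8 | x9) forces x8 = False.
  then (~x5 | x9) forces x5 = False.
  then (~x7 | x8) forces x7 = False.
  then (~x4 | x5) forces x4 = False.
Set x6 = True.
All clauses satisfied.

x0 = True, x1 = True, x2 = False, x3 = False, x4 = False, x5 = False, x6 = True, x7 = False, x8 = False, x9 = False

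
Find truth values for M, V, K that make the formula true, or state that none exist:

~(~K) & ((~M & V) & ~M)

M: False, V: True, K: True

  ~(~K) = True
    ~K = False
  (~M & V) & ~M = True
    ~M & V = True
      ~M = True
    ~M = True
Both conjuncts True, so the formula holds.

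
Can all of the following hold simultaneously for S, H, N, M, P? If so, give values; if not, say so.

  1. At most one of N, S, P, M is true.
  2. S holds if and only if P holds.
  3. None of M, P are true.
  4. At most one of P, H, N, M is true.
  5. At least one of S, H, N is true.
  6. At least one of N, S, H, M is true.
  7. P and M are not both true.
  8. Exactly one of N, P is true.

S = False; H = False; N = True; M = False; P = False

  (1) {N, S, P, M}: 1 true — at most one ✓
  (2) S=F, P=F — same ✓
  (3) {M, P}: 0 true — none ✓
  (4) {P, H, N, M}: 1 true — at most one ✓
  (5) {S, H, N}: 1 true — at least one ✓
  (6) {N, S, H, M}: 1 true — at least one ✓
  (7) P=F, M=F — not both ✓
  (8) {N, P}: 1 true — exactly one ✓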